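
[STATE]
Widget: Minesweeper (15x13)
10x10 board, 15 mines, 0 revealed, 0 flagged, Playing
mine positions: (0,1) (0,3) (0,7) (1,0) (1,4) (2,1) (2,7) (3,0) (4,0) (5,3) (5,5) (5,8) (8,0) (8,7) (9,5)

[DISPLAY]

■■■■■■■■■■     
■■■■■■■■■■     
■■■■■■■■■■     
■■■■■■■■■■     
■■■■■■■■■■     
■■■■■■■■■■     
■■■■■■■■■■     
■■■■■■■■■■     
■■■■■■■■■■     
■■■■■■■■■■     
               
               
               


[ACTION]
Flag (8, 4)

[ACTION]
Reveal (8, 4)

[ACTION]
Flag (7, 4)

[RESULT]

■■■■■■■■■■     
■■■■■■■■■■     
■■■■■■■■■■     
■■■■■■■■■■     
■■■■■■■■■■     
■■■■■■■■■■     
■■■■■■■■■■     
■■■■⚑■■■■■     
■■■■⚑■■■■■     
■■■■■■■■■■     
               
               
               


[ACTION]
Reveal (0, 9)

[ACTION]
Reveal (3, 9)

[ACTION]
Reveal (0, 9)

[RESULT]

■■■■■■■■1      
■■■■■■■■2      
■■■■■■■■1      
■■■■■■■■1      
■■■■■■■■11     
■■■■■■■■■■     
■■■■■■■■■■     
■■■■⚑■■■■■     
■■■■⚑■■■■■     
■■■■■■■■■■     
               
               
               


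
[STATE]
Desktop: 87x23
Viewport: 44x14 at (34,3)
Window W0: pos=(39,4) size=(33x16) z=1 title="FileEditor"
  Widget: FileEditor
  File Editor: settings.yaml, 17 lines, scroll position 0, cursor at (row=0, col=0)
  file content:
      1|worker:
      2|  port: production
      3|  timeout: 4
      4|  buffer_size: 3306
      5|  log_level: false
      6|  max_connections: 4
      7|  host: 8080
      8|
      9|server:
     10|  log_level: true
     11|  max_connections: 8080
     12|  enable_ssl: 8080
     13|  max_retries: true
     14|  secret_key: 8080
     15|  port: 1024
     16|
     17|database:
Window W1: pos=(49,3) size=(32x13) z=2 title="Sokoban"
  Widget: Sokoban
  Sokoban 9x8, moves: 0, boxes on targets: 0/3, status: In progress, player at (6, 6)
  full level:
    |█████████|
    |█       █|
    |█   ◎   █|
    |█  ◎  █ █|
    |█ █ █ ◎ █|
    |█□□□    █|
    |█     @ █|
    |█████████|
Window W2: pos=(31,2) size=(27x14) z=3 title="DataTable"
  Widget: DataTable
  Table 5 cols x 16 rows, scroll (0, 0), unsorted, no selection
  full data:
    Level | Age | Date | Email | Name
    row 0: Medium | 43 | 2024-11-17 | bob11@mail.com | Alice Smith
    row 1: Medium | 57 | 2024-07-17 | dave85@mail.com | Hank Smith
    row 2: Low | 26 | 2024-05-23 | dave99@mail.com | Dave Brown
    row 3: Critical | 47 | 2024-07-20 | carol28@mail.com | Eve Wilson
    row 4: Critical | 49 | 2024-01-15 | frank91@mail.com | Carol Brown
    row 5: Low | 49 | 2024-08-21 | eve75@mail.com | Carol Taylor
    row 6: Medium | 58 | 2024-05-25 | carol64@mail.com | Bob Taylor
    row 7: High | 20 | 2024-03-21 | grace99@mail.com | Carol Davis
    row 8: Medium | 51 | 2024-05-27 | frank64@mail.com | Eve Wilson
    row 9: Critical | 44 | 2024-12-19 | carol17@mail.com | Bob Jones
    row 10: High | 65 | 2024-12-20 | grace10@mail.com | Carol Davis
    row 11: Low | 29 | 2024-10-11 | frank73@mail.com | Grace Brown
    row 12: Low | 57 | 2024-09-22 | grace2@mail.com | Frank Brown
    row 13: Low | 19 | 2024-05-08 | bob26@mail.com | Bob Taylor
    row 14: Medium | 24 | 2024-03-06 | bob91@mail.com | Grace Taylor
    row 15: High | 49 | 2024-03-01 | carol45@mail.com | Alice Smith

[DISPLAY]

ataTable               ┃━━━━━━━━━━━━━━━━━━━━
───────────────────────┨                    
vel   │Age│Date      │E┃────────────────────
──────┼───┼──────────┼─┃█                   
dium  │43 │2024-11-17│b┃█                   
dium  │57 │2024-07-17│d┃█                   
w     │26 │2024-05-23│d┃█                   
itical│47 │2024-07-20│c┃█                   
itical│49 │2024-01-15│f┃█                   
w     │49 │2024-08-21│e┃█                   
dium  │58 │2024-05-25│c┃█                   
gh    │20 │2024-03-21│g┃  0/3               
━━━━━━━━━━━━━━━━━━━━━━━┛━━━━━━━━━━━━━━━━━━━━
     ┃  log_level: true             ░┃      


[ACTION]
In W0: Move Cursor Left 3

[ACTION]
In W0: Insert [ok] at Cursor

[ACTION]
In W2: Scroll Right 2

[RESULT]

ataTable               ┃━━━━━━━━━━━━━━━━━━━━
───────────────────────┨                    
l   │Age│Date      │Ema┃────────────────────
────┼───┼──────────┼───┃█                   
um  │43 │2024-11-17│bob┃█                   
um  │57 │2024-07-17│dav┃█                   
    │26 │2024-05-23│dav┃█                   
ical│47 │2024-07-20│car┃█                   
ical│49 │2024-01-15│fra┃█                   
    │49 │2024-08-21│eve┃█                   
um  │58 │2024-05-25│car┃█                   
    │20 │2024-03-21│gra┃  0/3               
━━━━━━━━━━━━━━━━━━━━━━━┛━━━━━━━━━━━━━━━━━━━━
     ┃  log_level: true             ░┃      


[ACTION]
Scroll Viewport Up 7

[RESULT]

                                            
                                            
━━━━━━━━━━━━━━━━━━━━━━━┓                    
ataTable               ┃━━━━━━━━━━━━━━━━━━━━
───────────────────────┨                    
l   │Age│Date      │Ema┃────────────────────
────┼───┼──────────┼───┃█                   
um  │43 │2024-11-17│bob┃█                   
um  │57 │2024-07-17│dav┃█                   
    │26 │2024-05-23│dav┃█                   
ical│47 │2024-07-20│car┃█                   
ical│49 │2024-01-15│fra┃█                   
    │49 │2024-08-21│eve┃█                   
um  │58 │2024-05-25│car┃█                   


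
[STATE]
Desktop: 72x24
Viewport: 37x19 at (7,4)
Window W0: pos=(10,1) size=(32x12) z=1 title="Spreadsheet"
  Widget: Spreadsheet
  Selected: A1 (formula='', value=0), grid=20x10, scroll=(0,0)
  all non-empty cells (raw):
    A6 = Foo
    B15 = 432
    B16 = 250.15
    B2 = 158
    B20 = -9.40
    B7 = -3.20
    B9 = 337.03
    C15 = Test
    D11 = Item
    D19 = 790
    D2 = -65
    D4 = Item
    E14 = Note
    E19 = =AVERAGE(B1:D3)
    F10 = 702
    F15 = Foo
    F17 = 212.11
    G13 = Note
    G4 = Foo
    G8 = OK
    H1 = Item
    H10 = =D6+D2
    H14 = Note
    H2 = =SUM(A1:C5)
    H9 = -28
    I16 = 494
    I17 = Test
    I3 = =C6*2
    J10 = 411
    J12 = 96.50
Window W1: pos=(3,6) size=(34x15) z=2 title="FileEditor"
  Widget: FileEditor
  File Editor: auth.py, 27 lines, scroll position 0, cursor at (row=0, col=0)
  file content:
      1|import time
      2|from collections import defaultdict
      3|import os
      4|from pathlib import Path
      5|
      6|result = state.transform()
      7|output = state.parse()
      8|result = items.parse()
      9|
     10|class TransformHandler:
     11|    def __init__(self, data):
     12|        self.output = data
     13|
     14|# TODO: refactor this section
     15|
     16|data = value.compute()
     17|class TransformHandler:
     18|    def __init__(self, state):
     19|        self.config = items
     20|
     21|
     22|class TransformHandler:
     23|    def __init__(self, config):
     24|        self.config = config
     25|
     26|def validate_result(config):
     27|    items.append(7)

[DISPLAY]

   ┃A1:                           ┃  
   ┃       A       B       C      ┃  
━━━━━━━━━━━━━━━━━━━━━━━━━━━━━┓----┃  
leEditor                     ┃ 0  ┃  
─────────────────────────────┨ 0  ┃  
ort time                    ▲┃ 0  ┃  
m collections import default█┃ 0It┃  
ort os                      ░┃ 0  ┃  
m pathlib import Path       ░┃━━━━┛  
                            ░┃       
ult = state.transform()     ░┃       
put = state.parse()         ░┃       
ult = items.parse()         ░┃       
                            ░┃       
ss TransformHandler:        ░┃       
 def __init__(self, data):  ▼┃       
━━━━━━━━━━━━━━━━━━━━━━━━━━━━━┛       
                                     
                                     


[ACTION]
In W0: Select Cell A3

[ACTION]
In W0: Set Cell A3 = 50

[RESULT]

   ┃A3: 50                        ┃  
   ┃       A       B       C      ┃  
━━━━━━━━━━━━━━━━━━━━━━━━━━━━━┓----┃  
leEditor                     ┃ 0  ┃  
─────────────────────────────┨ 0  ┃  
ort time                    ▲┃ 0  ┃  
m collections import default█┃ 0It┃  
ort os                      ░┃ 0  ┃  
m pathlib import Path       ░┃━━━━┛  
                            ░┃       
ult = state.transform()     ░┃       
put = state.parse()         ░┃       
ult = items.parse()         ░┃       
                            ░┃       
ss TransformHandler:        ░┃       
 def __init__(self, data):  ▼┃       
━━━━━━━━━━━━━━━━━━━━━━━━━━━━━┛       
                                     
                                     


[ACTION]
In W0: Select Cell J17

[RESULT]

   ┃J17:                          ┃  
   ┃       A       B       C      ┃  
━━━━━━━━━━━━━━━━━━━━━━━━━━━━━┓----┃  
leEditor                     ┃ 0  ┃  
─────────────────────────────┨ 0  ┃  
ort time                    ▲┃ 0  ┃  
m collections import default█┃ 0It┃  
ort os                      ░┃ 0  ┃  
m pathlib import Path       ░┃━━━━┛  
                            ░┃       
ult = state.transform()     ░┃       
put = state.parse()         ░┃       
ult = items.parse()         ░┃       
                            ░┃       
ss TransformHandler:        ░┃       
 def __init__(self, data):  ▼┃       
━━━━━━━━━━━━━━━━━━━━━━━━━━━━━┛       
                                     
                                     


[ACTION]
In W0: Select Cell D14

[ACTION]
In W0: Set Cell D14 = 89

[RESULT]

   ┃D14: 89                       ┃  
   ┃       A       B       C      ┃  
━━━━━━━━━━━━━━━━━━━━━━━━━━━━━┓----┃  
leEditor                     ┃ 0  ┃  
─────────────────────────────┨ 0  ┃  
ort time                    ▲┃ 0  ┃  
m collections import default█┃ 0It┃  
ort os                      ░┃ 0  ┃  
m pathlib import Path       ░┃━━━━┛  
                            ░┃       
ult = state.transform()     ░┃       
put = state.parse()         ░┃       
ult = items.parse()         ░┃       
                            ░┃       
ss TransformHandler:        ░┃       
 def __init__(self, data):  ▼┃       
━━━━━━━━━━━━━━━━━━━━━━━━━━━━━┛       
                                     
                                     


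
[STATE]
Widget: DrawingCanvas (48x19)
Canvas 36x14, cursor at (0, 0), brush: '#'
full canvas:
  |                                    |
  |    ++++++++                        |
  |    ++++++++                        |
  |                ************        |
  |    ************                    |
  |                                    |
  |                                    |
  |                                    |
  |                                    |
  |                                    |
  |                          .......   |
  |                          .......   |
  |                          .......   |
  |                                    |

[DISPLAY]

+                                               
    ++++++++                                    
    ++++++++                                    
                ************                    
    ************                                
                                                
                                                
                                                
                                                
                                                
                          .......               
                          .......               
                          .......               
                                                
                                                
                                                
                                                
                                                
                                                


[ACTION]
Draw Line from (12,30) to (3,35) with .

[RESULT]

+                                               
    ++++++++                                    
    ++++++++                                    
                ************       .            
    ************                  .             
                                  .             
                                 .              
                                 .              
                                .               
                                .               
                          .......               
                          .......               
                          .......               
                                                
                                                
                                                
                                                
                                                
                                                


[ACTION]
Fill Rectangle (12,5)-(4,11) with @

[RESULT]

+                                               
    ++++++++                                    
    ++++++++                                    
                ************       .            
    *@@@@@@@****                  .             
     @@@@@@@                      .             
     @@@@@@@                     .              
     @@@@@@@                     .              
     @@@@@@@                    .               
     @@@@@@@                    .               
     @@@@@@@              .......               
     @@@@@@@              .......               
     @@@@@@@              .......               
                                                
                                                
                                                
                                                
                                                
                                                


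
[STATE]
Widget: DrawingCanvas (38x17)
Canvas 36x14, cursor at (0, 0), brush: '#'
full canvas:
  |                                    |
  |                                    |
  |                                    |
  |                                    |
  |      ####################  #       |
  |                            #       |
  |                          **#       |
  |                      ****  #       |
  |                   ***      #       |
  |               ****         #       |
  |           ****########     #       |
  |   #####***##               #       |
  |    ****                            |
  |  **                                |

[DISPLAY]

+                                     
                                      
                                      
                                      
      ####################  #         
                            #         
                          **#         
                      ****  #         
                   ***      #         
               ****         #         
           ****########     #         
   #####***##               #         
    ****                              
  **                                  
                                      
                                      
                                      


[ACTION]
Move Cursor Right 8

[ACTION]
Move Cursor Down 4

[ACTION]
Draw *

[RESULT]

                                      
                                      
                                      
                                      
      ##*#################  #         
                            #         
                          **#         
                      ****  #         
                   ***      #         
               ****         #         
           ****########     #         
   #####***##               #         
    ****                              
  **                                  
                                      
                                      
                                      


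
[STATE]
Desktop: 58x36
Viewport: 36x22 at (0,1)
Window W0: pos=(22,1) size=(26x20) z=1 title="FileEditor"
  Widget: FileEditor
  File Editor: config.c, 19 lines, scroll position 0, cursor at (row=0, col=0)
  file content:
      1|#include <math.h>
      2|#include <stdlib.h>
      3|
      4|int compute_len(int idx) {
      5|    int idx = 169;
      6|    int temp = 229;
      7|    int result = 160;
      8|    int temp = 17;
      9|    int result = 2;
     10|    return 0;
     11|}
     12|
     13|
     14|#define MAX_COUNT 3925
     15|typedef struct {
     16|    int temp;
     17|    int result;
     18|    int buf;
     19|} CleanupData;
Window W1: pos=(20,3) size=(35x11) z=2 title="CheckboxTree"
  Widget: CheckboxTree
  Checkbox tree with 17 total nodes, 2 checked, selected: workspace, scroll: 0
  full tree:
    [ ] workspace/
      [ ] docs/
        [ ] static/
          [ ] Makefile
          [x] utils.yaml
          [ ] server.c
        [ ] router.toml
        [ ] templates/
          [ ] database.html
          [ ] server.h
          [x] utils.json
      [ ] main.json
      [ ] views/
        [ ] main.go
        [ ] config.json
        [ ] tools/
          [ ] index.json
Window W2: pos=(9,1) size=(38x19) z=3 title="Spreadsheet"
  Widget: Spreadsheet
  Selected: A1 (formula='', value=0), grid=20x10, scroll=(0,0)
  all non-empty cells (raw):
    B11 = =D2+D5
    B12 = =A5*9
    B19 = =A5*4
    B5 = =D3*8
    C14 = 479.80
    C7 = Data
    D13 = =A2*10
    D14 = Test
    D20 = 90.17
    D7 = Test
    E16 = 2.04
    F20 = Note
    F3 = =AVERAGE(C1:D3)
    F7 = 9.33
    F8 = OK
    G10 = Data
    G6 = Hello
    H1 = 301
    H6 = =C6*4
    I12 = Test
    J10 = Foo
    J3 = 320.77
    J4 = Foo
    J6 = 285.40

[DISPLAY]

         ┏━━━━━━━━━━━━━━━━━━━━━━━━━━
         ┃ Spreadsheet              
         ┠──────────────────────────
         ┃A1:                       
         ┃       A       B       C  
         ┃--------------------------
         ┃  1      [0]       0      
         ┃  2        0       0      
         ┃  3        0       0      
         ┃  4        0       0      
         ┃  5        0       0      
         ┃  6        0       0      
         ┃  7        0       0Data  
         ┃  8        0       0      
         ┃  9        0       0      
         ┃ 10        0       0      
         ┃ 11        0       0      
         ┃ 12        0       0      
         ┗━━━━━━━━━━━━━━━━━━━━━━━━━━
                      ┗━━━━━━━━━━━━━
                                    
                                    


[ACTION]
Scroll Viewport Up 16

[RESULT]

                                    
         ┏━━━━━━━━━━━━━━━━━━━━━━━━━━
         ┃ Spreadsheet              
         ┠──────────────────────────
         ┃A1:                       
         ┃       A       B       C  
         ┃--------------------------
         ┃  1      [0]       0      
         ┃  2        0       0      
         ┃  3        0       0      
         ┃  4        0       0      
         ┃  5        0       0      
         ┃  6        0       0      
         ┃  7        0       0Data  
         ┃  8        0       0      
         ┃  9        0       0      
         ┃ 10        0       0      
         ┃ 11        0       0      
         ┃ 12        0       0      
         ┗━━━━━━━━━━━━━━━━━━━━━━━━━━
                      ┗━━━━━━━━━━━━━
                                    


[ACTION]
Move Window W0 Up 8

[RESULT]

                      ┏━━━━━━━━━━━━━
         ┏━━━━━━━━━━━━━━━━━━━━━━━━━━
         ┃ Spreadsheet              
         ┠──────────────────────────
         ┃A1:                       
         ┃       A       B       C  
         ┃--------------------------
         ┃  1      [0]       0      
         ┃  2        0       0      
         ┃  3        0       0      
         ┃  4        0       0      
         ┃  5        0       0      
         ┃  6        0       0      
         ┃  7        0       0Data  
         ┃  8        0       0      
         ┃  9        0       0      
         ┃ 10        0       0      
         ┃ 11        0       0      
         ┃ 12        0       0      
         ┗━━━━━━━━━━━━━━━━━━━━━━━━━━
                                    
                                    


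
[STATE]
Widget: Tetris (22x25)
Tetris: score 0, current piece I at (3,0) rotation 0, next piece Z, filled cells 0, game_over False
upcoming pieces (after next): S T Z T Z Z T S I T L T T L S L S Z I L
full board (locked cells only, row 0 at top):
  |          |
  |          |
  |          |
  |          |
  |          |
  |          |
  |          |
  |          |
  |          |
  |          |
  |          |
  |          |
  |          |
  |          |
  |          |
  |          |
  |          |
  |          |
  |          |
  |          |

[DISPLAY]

   ████   │Next:      
          │▓▓         
          │ ▓▓        
          │           
          │           
          │           
          │Score:     
          │0          
          │           
          │           
          │           
          │           
          │           
          │           
          │           
          │           
          │           
          │           
          │           
          │           
          │           
          │           
          │           
          │           
          │           


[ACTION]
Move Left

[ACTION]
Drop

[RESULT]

          │Next:      
  ████    │▓▓         
          │ ▓▓        
          │           
          │           
          │           
          │Score:     
          │0          
          │           
          │           
          │           
          │           
          │           
          │           
          │           
          │           
          │           
          │           
          │           
          │           
          │           
          │           
          │           
          │           
          │           


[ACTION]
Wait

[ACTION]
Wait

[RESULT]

          │Next:      
          │▓▓         
          │ ▓▓        
  ████    │           
          │           
          │           
          │Score:     
          │0          
          │           
          │           
          │           
          │           
          │           
          │           
          │           
          │           
          │           
          │           
          │           
          │           
          │           
          │           
          │           
          │           
          │           


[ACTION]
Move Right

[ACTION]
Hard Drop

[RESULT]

   ▓▓     │Next:      
    ▓▓    │ ░░        
          │░░         
          │           
          │           
          │           
          │Score:     
          │0          
          │           
          │           
          │           
          │           
          │           
          │           
          │           
          │           
          │           
          │           
          │           
   ████   │           
          │           
          │           
          │           
          │           
          │           


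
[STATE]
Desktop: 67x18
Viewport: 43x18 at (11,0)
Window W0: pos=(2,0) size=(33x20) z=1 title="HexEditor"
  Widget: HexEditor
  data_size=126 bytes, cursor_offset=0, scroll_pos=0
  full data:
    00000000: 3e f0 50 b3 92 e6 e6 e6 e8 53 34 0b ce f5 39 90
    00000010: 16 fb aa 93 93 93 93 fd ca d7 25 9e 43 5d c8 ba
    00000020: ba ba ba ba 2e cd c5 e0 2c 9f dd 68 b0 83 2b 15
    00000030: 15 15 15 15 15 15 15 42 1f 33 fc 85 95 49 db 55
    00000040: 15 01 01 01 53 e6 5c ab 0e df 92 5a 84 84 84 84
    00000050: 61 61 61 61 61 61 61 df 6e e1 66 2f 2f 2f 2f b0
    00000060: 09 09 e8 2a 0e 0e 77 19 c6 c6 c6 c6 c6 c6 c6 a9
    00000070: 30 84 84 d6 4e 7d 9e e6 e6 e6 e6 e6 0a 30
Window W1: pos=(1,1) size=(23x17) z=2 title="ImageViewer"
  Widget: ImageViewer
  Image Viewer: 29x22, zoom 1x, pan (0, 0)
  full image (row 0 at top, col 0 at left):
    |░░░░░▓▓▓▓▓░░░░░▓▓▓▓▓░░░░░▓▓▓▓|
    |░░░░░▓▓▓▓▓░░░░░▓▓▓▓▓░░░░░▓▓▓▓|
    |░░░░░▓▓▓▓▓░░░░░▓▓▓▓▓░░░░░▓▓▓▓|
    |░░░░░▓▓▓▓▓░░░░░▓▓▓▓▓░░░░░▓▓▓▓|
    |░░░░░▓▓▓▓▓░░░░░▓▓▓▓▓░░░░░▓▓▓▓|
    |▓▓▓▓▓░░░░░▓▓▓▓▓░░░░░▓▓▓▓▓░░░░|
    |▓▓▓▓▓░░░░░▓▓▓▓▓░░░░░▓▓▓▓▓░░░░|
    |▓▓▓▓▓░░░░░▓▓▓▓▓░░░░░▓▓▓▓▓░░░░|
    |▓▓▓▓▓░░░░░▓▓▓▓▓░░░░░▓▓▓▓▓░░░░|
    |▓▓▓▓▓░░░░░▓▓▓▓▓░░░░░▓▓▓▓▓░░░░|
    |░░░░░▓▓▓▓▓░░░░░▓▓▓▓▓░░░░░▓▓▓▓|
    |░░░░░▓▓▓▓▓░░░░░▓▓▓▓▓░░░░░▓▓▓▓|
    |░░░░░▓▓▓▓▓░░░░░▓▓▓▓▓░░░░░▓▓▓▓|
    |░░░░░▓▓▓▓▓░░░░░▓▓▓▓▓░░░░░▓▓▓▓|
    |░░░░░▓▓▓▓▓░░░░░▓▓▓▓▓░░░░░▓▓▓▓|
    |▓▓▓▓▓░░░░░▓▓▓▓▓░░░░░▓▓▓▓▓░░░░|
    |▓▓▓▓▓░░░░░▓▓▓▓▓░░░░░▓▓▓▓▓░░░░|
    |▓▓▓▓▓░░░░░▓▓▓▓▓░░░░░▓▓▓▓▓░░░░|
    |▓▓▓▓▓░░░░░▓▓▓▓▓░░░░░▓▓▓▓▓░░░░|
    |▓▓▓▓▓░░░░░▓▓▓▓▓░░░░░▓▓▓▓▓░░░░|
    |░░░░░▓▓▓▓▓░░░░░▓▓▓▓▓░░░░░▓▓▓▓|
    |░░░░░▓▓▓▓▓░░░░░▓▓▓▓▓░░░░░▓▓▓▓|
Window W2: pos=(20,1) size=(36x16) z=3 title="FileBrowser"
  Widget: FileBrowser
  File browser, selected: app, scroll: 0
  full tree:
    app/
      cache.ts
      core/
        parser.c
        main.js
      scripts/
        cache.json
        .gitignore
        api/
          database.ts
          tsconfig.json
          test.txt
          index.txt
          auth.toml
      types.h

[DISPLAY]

━━━━━━━━━━━━━━━━━━━━━━━┓                   
━━━━━━━━━┏━━━━━━━━━━━━━━━━━━━━━━━━━━━━━━━━━
wer      ┃ FileBrowser                     
─────────┠─────────────────────────────────
▓░░░░░▓▓▓┃> [-] app/                       
▓░░░░░▓▓▓┃    cache.ts                     
▓░░░░░▓▓▓┃    [+] core/                    
▓░░░░░▓▓▓┃    [+] scripts/                 
▓░░░░░▓▓▓┃    types.h                      
░▓▓▓▓▓░░░┃                                 
░▓▓▓▓▓░░░┃                                 
░▓▓▓▓▓░░░┃                                 
░▓▓▓▓▓░░░┃                                 
░▓▓▓▓▓░░░┃                                 
▓░░░░░▓▓▓┃                                 
▓░░░░░▓▓▓┃                                 
▓░░░░░▓▓▓┗━━━━━━━━━━━━━━━━━━━━━━━━━━━━━━━━━
━━━━━━━━━━━━┛          ┃                   


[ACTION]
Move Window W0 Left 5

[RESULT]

━━━━━━━━━━━━━━━━━━━━━┓                     
━━━━━━━━━┏━━━━━━━━━━━━━━━━━━━━━━━━━━━━━━━━━
wer      ┃ FileBrowser                     
─────────┠─────────────────────────────────
▓░░░░░▓▓▓┃> [-] app/                       
▓░░░░░▓▓▓┃    cache.ts                     
▓░░░░░▓▓▓┃    [+] core/                    
▓░░░░░▓▓▓┃    [+] scripts/                 
▓░░░░░▓▓▓┃    types.h                      
░▓▓▓▓▓░░░┃                                 
░▓▓▓▓▓░░░┃                                 
░▓▓▓▓▓░░░┃                                 
░▓▓▓▓▓░░░┃                                 
░▓▓▓▓▓░░░┃                                 
▓░░░░░▓▓▓┃                                 
▓░░░░░▓▓▓┃                                 
▓░░░░░▓▓▓┗━━━━━━━━━━━━━━━━━━━━━━━━━━━━━━━━━
━━━━━━━━━━━━┛        ┃                     


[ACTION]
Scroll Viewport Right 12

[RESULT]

━━━━━━━━━┓                                 
━━━━━━━━━━━━━━━━━━━━━━━━━━━━━━━━┓          
ileBrowser                      ┃          
────────────────────────────────┨          
[-] app/                        ┃          
  cache.ts                      ┃          
  [+] core/                     ┃          
  [+] scripts/                  ┃          
  types.h                       ┃          
                                ┃          
                                ┃          
                                ┃          
                                ┃          
                                ┃          
                                ┃          
                                ┃          
━━━━━━━━━━━━━━━━━━━━━━━━━━━━━━━━┛          
┛        ┃                                 


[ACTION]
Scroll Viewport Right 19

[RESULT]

━━━━━━━━┓                                  
━━━━━━━━━━━━━━━━━━━━━━━━━━━━━━━┓           
leBrowser                      ┃           
───────────────────────────────┨           
-] app/                        ┃           
 cache.ts                      ┃           
 [+] core/                     ┃           
 [+] scripts/                  ┃           
 types.h                       ┃           
                               ┃           
                               ┃           
                               ┃           
                               ┃           
                               ┃           
                               ┃           
                               ┃           
━━━━━━━━━━━━━━━━━━━━━━━━━━━━━━━┛           
        ┃                                  


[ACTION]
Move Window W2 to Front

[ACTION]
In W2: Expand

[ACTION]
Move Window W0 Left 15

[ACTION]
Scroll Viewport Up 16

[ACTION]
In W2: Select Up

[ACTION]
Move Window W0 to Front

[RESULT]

━━━━━━━━┓                                  
        ┃━━━━━━━━━━━━━━━━━━━━━━┓           
────────┨                      ┃           
2 e6 e6 ┃──────────────────────┨           
3 93 93 ┃                      ┃           
e cd c5 ┃                      ┃           
5 15 15 ┃/                     ┃           
3 e6 5c ┃pts/                  ┃           
1 61 61 ┃                      ┃           
e 0e 77 ┃                      ┃           
e 7d 9e ┃                      ┃           
        ┃                      ┃           
        ┃                      ┃           
        ┃                      ┃           
        ┃                      ┃           
        ┃                      ┃           
        ┃━━━━━━━━━━━━━━━━━━━━━━┛           
        ┃                                  


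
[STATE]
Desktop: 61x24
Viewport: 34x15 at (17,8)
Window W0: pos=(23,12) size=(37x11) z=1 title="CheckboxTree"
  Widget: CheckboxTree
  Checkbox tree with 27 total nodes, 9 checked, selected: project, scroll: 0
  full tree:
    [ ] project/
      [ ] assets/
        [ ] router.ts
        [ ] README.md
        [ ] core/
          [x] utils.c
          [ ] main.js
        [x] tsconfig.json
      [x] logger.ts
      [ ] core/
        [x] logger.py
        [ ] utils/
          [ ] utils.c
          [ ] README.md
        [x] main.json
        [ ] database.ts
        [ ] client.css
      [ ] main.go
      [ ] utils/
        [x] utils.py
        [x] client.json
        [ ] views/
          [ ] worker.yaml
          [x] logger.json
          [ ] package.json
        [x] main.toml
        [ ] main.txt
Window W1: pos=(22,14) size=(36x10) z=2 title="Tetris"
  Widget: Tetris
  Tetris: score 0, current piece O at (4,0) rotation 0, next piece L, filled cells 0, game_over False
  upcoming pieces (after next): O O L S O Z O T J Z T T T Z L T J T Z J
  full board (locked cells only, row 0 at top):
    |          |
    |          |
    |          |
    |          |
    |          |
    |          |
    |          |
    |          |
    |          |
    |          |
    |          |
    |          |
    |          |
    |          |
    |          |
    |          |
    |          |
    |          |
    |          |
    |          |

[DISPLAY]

                                  
                                  
                                  
                                  
      ┏━━━━━━━━━━━━━━━━━━━━━━━━━━━
      ┃ CheckboxTree              
     ┏━━━━━━━━━━━━━━━━━━━━━━━━━━━━
     ┃ Tetris                     
     ┠────────────────────────────
     ┃          │Next:            
     ┃          │  ▒              
     ┃          │▒▒▒              
     ┃          │                 
     ┃          │                 
     ┃          │                 


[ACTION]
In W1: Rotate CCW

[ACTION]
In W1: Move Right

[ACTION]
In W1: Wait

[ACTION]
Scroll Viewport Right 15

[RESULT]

                                  
                                  
                                  
                                  
━━━━━━━━━━━━━━━━━━━━━━━━━━━━━━━━┓ 
eckboxTree                      ┃ 
━━━━━━━━━━━━━━━━━━━━━━━━━━━━━━┓─┨ 
ris                           ┃ ┃ 
──────────────────────────────┨ ┃ 
      │Next:                  ┃ ┃ 
      │  ▒                    ┃ ┃ 
      │▒▒▒                    ┃ ┃ 
      │                       ┃ ┃ 
      │                       ┃ ┃ 
      │                       ┃━┛ 


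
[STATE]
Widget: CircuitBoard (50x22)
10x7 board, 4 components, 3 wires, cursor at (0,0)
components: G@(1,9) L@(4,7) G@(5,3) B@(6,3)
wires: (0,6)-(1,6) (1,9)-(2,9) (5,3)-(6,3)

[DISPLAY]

   0 1 2 3 4 5 6 7 8 9                            
0  [.]                      ·                     
                            │                     
1                           ·           G         
                                        │         
2                                       ·         
                                                  
3                                                 
                                                  
4                               L                 
                                                  
5               G                                 
                │                                 
6               B                                 
Cursor: (0,0)                                     
                                                  
                                                  
                                                  
                                                  
                                                  
                                                  
                                                  


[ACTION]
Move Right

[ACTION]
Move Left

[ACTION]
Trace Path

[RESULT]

   0 1 2 3 4 5 6 7 8 9                            
0  [.]                      ·                     
                            │                     
1                           ·           G         
                                        │         
2                                       ·         
                                                  
3                                                 
                                                  
4                               L                 
                                                  
5               G                                 
                │                                 
6               B                                 
Cursor: (0,0)  Trace: No connections              
                                                  
                                                  
                                                  
                                                  
                                                  
                                                  
                                                  


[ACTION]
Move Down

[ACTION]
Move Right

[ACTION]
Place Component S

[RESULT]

   0 1 2 3 4 5 6 7 8 9                            
0                           ·                     
                            │                     
1      [S]                  ·           G         
                                        │         
2                                       ·         
                                                  
3                                                 
                                                  
4                               L                 
                                                  
5               G                                 
                │                                 
6               B                                 
Cursor: (1,1)  Trace: No connections              
                                                  
                                                  
                                                  
                                                  
                                                  
                                                  
                                                  
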